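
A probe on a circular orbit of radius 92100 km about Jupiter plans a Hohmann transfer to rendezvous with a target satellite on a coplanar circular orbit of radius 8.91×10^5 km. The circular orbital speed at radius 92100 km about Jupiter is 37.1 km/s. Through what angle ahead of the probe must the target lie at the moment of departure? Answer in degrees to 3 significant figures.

φ = 106°

From the circular-orbit relation v² = μ/r at r = 92100 km: μ = v²r = (37.1)² × 92100 = 1.26767×10^8 km³/s².
Transfer-ellipse semi-major axis a_t = (r₁ + r₂)/2 = (92100 + 8.910×10^5)/2 = 4.9155×10^5 km.
The half-period of the transfer ellipse is t = π√(a_t³/μ) = 96161 s.
Target angular speed ω₂ = √(μ/r₂³) = 1.3387×10^-5 rad/s.
Angle swept by the target during transfer: ω₂·t = 1.2873 rad = 73.76°.
The probe traverses 180° on the transfer ellipse, so the target must lead by 180° − 73.76° = 106°.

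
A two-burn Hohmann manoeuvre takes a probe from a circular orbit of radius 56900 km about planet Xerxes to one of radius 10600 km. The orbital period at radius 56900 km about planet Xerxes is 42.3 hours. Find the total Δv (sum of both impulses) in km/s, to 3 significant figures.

From Kepler's third law T² = 4π²r³/μ at r = 56900 km, T = 42.3 hours = 42.3 × 3600 s = 1.5228×10^5 s: μ = 4π²r³/T² = 3.13625×10^5 km³/s².
The Hohmann ellipse has a_t = (r₁ + r₂)/2 = 33750 km.
At r₁ the circular-orbit speed is v₁ = √(μ/r₁) = 2.348 km/s.
Transfer-orbit speed at r₁ (vis-viva equation): v_a = √[μ(2/r₁ − 1/a_t)] = 1.316 km/s.
First burn Δv₁ = |v_a − v₁| = 1.032 km/s.
Circular speed at r₂: v₂ = √(μ/r₂) = 5.4394 km/s.
Transfer-orbit speed at r₂: v_p = √[μ(2/r₂ − 1/a_t)] = 7.0627 km/s.
Second burn Δv₂ = |v₂ − v_p| = 1.623 km/s.
Δv = Δv₁ + Δv₂ = 1.032 + 1.623 = 2.655 km/s.

Δv = 2.66 km/s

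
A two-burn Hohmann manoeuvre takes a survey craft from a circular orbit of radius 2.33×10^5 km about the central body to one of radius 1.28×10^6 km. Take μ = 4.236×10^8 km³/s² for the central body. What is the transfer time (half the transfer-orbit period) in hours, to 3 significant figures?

t = 27.9 hours

Transfer-ellipse semi-major axis a_t = (r₁ + r₂)/2 = (2.330×10^5 + 1.280×10^6)/2 = 7.565×10^5 km.
Half the transfer-orbit period gives t = π√(a_t³/μ) = 1.004×10^5 s.
Converting: 1.004×10^5 s ÷ 3600 s/hour = 27.9 hours.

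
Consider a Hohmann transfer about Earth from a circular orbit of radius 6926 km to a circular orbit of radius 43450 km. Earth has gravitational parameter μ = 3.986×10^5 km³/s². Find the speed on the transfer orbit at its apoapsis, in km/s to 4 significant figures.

v = 1.588 km/s

Semi-major axis of the transfer orbit: a_t = (6926 + 43450)/2 = 25188 km.
At apoapsis, r = 43450 km.
Vis-viva: v = √[μ(2/r − 1/a_t)] = √[3.986×10^5 × (2/43450 − 1/25188)] = 1.588 km/s.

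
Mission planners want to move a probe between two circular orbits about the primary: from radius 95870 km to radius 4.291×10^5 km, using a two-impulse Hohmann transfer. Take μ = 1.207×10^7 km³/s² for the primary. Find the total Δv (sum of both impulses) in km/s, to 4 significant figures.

Δv = 5.224 km/s

The Hohmann ellipse has a_t = (r₁ + r₂)/2 = 2.62485×10^5 km.
At r₁ the circular-orbit speed is v₁ = √(μ/r₁) = 11.2205 km/s.
Transfer-orbit speed at r₁ (v² = μ(2/r − 1/a)): v_p = √[μ(2/r₁ − 1/a_t)] = 14.3463 km/s.
First burn Δv₁ = |v_p − v₁| = 3.126 km/s.
At r₂, v₂ = √(μ/r₂) = 5.3036 km/s.
Transfer-orbit speed at r₂: v_a = √[μ(2/r₂ − 1/a_t)] = 3.2053 km/s.
Second burn Δv₂ = |v₂ − v_a| = 2.098 km/s.
Total Δv = Δv₁ + Δv₂ = 5.224 km/s.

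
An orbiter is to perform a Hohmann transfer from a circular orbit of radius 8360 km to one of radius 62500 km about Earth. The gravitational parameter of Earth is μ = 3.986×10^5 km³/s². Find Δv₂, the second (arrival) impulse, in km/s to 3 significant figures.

Transfer-ellipse semi-major axis a_t = (r₁ + r₂)/2 = (8360 + 62500)/2 = 35430 km.
On the circular orbit at r = 62500 km, v_c = √(μ/r) = 2.5254 km/s.
Transfer-orbit speed at the same r (vis-viva, a = a_t): v_t = √[μ(2/r − 1/a_t)] = 1.2267 km/s.
Δv₂ = |v_t − v_c| = |1.2267 − 2.5254| = 1.299 km/s.

Δv₂ = 1.30 km/s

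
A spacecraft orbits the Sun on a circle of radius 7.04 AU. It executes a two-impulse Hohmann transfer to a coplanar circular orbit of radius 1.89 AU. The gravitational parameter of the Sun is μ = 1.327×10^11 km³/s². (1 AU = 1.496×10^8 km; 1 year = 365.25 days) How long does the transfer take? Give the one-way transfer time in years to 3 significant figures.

t = 4.72 years

In km: r₁ = 7.04 × 1.496×10^8 = 1.053184×10^9 km; r₂ = 1.89 × 1.496×10^8 = 2.82744×10^8 km.
The Hohmann ellipse has a_t = (r₁ + r₂)/2 = 6.67964×10^8 km.
Transfer time t = π√(a_t³/μ) = π√((6.67964×10^8)³ / 1.327×10^11) = 1.489×10^8 s.
Converting: 1.489×10^8 s ÷ 3.15576×10^7 s/year (365.25 × 86400) = 4.72 years.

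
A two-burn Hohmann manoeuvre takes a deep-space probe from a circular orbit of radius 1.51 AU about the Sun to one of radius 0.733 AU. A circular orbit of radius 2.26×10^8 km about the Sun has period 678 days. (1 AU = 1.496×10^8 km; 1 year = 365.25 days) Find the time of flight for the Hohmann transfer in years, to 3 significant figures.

From Kepler's third law T² = 4π²r³/μ at r = 2.26×10^8 km, T = 678 days = 678 × 86400 s = 5.85792×10^7 s: μ = 4π²r³/T² = 1.32800×10^11 km³/s².
In km: r₁ = 1.51 × 1.496×10^8 = 2.25896×10^8 km; r₂ = 0.733 × 1.496×10^8 = 1.096568×10^8 km.
Semi-major axis of the transfer orbit: a_t = (2.25896×10^8 + 1.096568×10^8)/2 = 1.677764×10^8 km.
Transfer time t = π√(a_t³/μ) = π√((1.677764×10^8)³ / 1.32800×10^11) = 1.873×10^7 s.
Converting: 1.873×10^7 s ÷ 3.15576×10^7 s/year (365.25 × 86400) = 0.594 years.

t = 0.594 years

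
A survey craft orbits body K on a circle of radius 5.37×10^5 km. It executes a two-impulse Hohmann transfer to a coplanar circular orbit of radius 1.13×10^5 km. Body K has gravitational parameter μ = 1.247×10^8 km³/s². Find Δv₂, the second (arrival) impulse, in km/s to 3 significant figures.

Δv₂ = 9.48 km/s

Transfer-ellipse semi-major axis a_t = (r₁ + r₂)/2 = (5.370×10^5 + 1.130×10^5)/2 = 3.250×10^5 km.
On the circular orbit at r = 1.130×10^5 km, v_c = √(μ/r) = 33.21957 km/s.
Transfer-orbit speed at the same r (vis-viva, a = a_t): v_t = √[μ(2/r − 1/a_t)] = 42.70114 km/s.
Δv₂ = |v_t − v_c| = |42.70114 − 33.21957| = 9.482 km/s.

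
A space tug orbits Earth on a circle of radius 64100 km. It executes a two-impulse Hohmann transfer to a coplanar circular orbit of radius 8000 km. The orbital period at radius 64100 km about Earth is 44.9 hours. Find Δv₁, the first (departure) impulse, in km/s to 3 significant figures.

From Kepler's third law T² = 4π²r³/μ at r = 64100 km, T = 44.9 hours = 44.9 × 3600 s = 1.6164×10^5 s: μ = 4π²r³/T² = 3.97957×10^5 km³/s².
The Hohmann ellipse has a_t = (r₁ + r₂)/2 = 36050 km.
On the circular orbit at r = 64100 km, v_c = √(μ/r) = 2.492 km/s.
Vis-viva on the transfer ellipse at r = 64100 km gives v_t = √[μ(2/r − 1/a_t)] = 1.174 km/s.
Δv₁ = |v_t − v_c| = |1.174 − 2.492| = 1.318 km/s.

Δv₁ = 1.32 km/s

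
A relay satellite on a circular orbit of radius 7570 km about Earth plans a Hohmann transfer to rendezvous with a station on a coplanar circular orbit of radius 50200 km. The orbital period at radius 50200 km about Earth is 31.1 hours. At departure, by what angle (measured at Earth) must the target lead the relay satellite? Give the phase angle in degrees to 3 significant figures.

φ = 101°

From Kepler's third law T² = 4π²r³/μ at r = 50200 km, T = 31.1 hours = 31.1 × 3600 s = 1.1196×10^5 s: μ = 4π²r³/T² = 3.98424×10^5 km³/s².
The Hohmann ellipse has a_t = (r₁ + r₂)/2 = 28885 km.
The half-period of the transfer ellipse is t = π√(a_t³/μ) = 24434 s.
The target's mean motion on its circular orbit is ω₂ = √(μ/r₂³) = 5.6120×10^-5 rad/s.
Angle swept by the target during transfer: ω₂·t = 1.3712 rad = 78.56°.
Arrival is 180° from departure on the ellipse, so φ = 180° − 78.56° = 101°.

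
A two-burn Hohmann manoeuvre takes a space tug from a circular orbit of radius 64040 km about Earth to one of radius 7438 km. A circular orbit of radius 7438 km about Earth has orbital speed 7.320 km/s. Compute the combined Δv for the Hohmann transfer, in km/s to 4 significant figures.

From the circular-orbit relation v² = μ/r at r = 7438 km: μ = v²r = (7.320)² × 7438 = 3.98546×10^5 km³/s².
Semi-major axis of the transfer orbit: a_t = (64040 + 7438)/2 = 35739 km.
Circular speed at r₁: v₁ = √(μ/r₁) = √(3.98546×10^5/64040) = 2.4947 km/s.
Transfer-orbit speed at r₁ (v² = μ(2/r − 1/a)): v_a = √[μ(2/r₁ − 1/a_t)] = 1.1381 km/s.
First burn Δv₁ = |v_a − v₁| = 1.3566 km/s.
Circular speed at r₂: v₂ = √(μ/r₂) = 7.3200 km/s.
Transfer-orbit speed at r₂: v_p = √[μ(2/r₂ − 1/a_t)] = 9.7986 km/s.
Second burn Δv₂ = |v₂ − v_p| = 2.4786 km/s.
Δv = Δv₁ + Δv₂ = 1.3566 + 2.4786 = 3.835 km/s.

Δv = 3.835 km/s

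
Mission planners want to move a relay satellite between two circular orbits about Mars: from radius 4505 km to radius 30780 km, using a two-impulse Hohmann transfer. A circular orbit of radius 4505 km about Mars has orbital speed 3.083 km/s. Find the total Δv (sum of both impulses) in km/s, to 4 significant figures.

Δv = 1.573 km/s

From the circular-orbit relation v² = μ/r at r = 4505 km: μ = v²r = (3.083)² × 4505 = 42819.5 km³/s².
The Hohmann ellipse has a_t = (r₁ + r₂)/2 = 17642.5 km.
Circular speed at r₁: v₁ = √(μ/r₁) = √(42819.5/4505) = 3.0830 km/s.
Transfer-orbit speed at r₁ (vis-viva): v_p = √[μ(2/r₁ − 1/a_t)] = 4.0722 km/s.
First burn Δv₁ = |v_p − v₁| = 0.9892 km/s.
Circular speed at r₂: v₂ = √(μ/r₂) = 1.1795 km/s.
Transfer-orbit speed at r₂: v_a = √[μ(2/r₂ − 1/a_t)] = 0.59601 km/s.
Second burn Δv₂ = |v₂ − v_a| = 0.5835 km/s.
Δv = Δv₁ + Δv₂ = 0.9892 + 0.5835 = 1.573 km/s.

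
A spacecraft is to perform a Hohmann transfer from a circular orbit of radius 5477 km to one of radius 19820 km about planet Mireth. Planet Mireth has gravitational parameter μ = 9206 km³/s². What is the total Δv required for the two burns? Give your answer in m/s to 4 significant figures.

Transfer-ellipse semi-major axis a_t = (r₁ + r₂)/2 = (5477 + 19820)/2 = 12648.5 km.
Circular speed at r₁: v₁ = √(μ/r₁) = √(9206/5477) = 1.2965 km/s.
On the transfer ellipse at r₁, vis-viva equation gives v_p = √[μ(2/r₁ − 1/a_t)] = 1.6229 km/s.
First burn Δv₁ = |v_p − v₁| = 0.3264 km/s.
At r₂, v₂ = √(μ/r₂) = 0.68153 km/s.
Transfer-orbit speed at r₂: v_a = √[μ(2/r₂ − 1/a_t)] = 0.44847 km/s.
Second burn Δv₂ = |v₂ − v_a| = 0.2331 km/s.
Total Δv = Δv₁ + Δv₂ = 0.5595 km/s.

Δv = 559.5 m/s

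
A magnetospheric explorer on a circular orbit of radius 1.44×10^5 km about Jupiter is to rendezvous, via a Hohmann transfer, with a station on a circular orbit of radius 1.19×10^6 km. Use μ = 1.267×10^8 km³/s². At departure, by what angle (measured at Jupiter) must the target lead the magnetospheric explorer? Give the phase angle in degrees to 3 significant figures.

φ = 104°

Transfer-ellipse semi-major axis a_t = (r₁ + r₂)/2 = (1.440×10^5 + 1.190×10^6)/2 = 6.670×10^5 km.
Transfer time t = π√(a_t³/μ) = 1.5204×10^5 s.
Target angular speed ω₂ = √(μ/r₂³) = 8.6710×10^-6 rad/s.
Angle swept by the target during transfer: ω₂·t = 1.3183 rad = 75.53°.
Arrival is 180° from departure on the ellipse, so φ = 180° − 75.53° = 104°.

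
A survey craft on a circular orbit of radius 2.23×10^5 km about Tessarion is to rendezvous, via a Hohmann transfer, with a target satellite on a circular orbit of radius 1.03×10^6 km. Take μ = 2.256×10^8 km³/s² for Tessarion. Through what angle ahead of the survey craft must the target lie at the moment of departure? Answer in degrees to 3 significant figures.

φ = 94.6°

Semi-major axis of the transfer orbit: a_t = (2.230×10^5 + 1.030×10^6)/2 = 6.265×10^5 km.
Transfer time t = π√(a_t³/μ) = 1.03720×10^5 s.
The target's mean motion on its circular orbit is ω₂ = √(μ/r₂³) = 1.43686×10^-5 rad/s.
Angle swept by the target during transfer: ω₂·t = 1.4903 rad = 85.39°.
Arrival is 180° from departure on the ellipse, so φ = 180° − 85.39° = 94.6°.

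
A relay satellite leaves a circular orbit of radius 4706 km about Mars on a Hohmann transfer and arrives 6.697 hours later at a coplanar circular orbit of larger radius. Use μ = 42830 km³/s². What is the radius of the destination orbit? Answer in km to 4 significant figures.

r₂ = 22520 km

Transfer time t = 6.697 hours = 24109.2 s, and t = π√(a_t³/μ).
So a_t = (μ t²/π²)^(1/3) = (42830 × (24109.2)² / π²)^(1/3) = 13613 km.
Since a_t = (r₁ + r₂)/2, r₂ = 2a_t − r₁ = 2×13613 − 4706 = 22520 km.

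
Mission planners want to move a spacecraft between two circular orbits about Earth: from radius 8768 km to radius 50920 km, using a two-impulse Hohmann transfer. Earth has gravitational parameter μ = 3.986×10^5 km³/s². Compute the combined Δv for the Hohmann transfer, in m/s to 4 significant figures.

The Hohmann ellipse has a_t = (r₁ + r₂)/2 = 29844 km.
At r₁ the circular-orbit speed is v₁ = √(μ/r₁) = 6.742 km/s.
On the transfer ellipse at r₁, vis-viva gives v_p = √[μ(2/r₁ − 1/a_t)] = 8.807 km/s.
First burn Δv₁ = |v_p − v₁| = 2.065 km/s.
At r₂, v₂ = √(μ/r₂) = 2.798 km/s.
Transfer-orbit speed at r₂: v_a = √[μ(2/r₂ − 1/a_t)] = 1.517 km/s.
Second burn Δv₂ = |v₂ − v_a| = 1.281 km/s.
Total Δv = Δv₁ + Δv₂ = 3.346 km/s.

Δv = 3346 m/s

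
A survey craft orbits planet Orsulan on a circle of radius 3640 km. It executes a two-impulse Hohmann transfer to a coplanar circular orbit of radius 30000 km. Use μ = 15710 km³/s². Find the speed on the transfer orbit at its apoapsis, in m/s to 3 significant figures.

v = 337 m/s

Transfer-ellipse semi-major axis a_t = (r₁ + r₂)/2 = (3640 + 30000)/2 = 16820 km.
The apoapsis of the transfer ellipse is at r = 30000 km.
Vis-viva: v = √[μ(2/r − 1/a_t)] = √[15710 × (2/30000 − 1/16820)] = 0.3366 km/s.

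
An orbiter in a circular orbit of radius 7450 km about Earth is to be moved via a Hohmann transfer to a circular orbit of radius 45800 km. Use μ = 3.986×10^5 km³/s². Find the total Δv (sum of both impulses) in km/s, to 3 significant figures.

Semi-major axis of the transfer orbit: a_t = (7450 + 45800)/2 = 26625 km.
At r₁ the circular-orbit speed is v₁ = √(μ/r₁) = 7.315 km/s.
On the transfer ellipse at r₁, v² = μ(2/r − 1/a) gives v_p = √[μ(2/r₁ − 1/a_t)] = 9.594 km/s.
First burn Δv₁ = |v_p − v₁| = 2.279 km/s.
At r₂, v₂ = √(μ/r₂) = 2.9501 km/s.
Transfer-orbit speed at r₂: v_a = √[μ(2/r₂ − 1/a_t)] = 1.5605 km/s.
Second burn Δv₂ = |v₂ − v_a| = 1.390 km/s.
Total Δv = Δv₁ + Δv₂ = 3.669 km/s.

Δv = 3.67 km/s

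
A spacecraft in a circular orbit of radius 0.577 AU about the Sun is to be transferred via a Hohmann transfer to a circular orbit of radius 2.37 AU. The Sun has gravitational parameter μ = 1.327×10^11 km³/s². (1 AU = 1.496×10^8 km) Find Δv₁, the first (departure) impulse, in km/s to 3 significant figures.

In km: r₁ = 0.577 × 1.496×10^8 = 8.63192×10^7 km; r₂ = 2.37 × 1.496×10^8 = 3.54552×10^8 km.
The Hohmann ellipse has a_t = (r₁ + r₂)/2 = 2.204356×10^8 km.
On the circular orbit at r = 8.63192×10^7 km, v_c = √(μ/r) = 39.21 km/s.
Vis-viva on the transfer ellipse at r = 8.63192×10^7 km gives v_t = √[μ(2/r − 1/a_t)] = 49.73 km/s.
Δv₁ = |v_t − v_c| = |49.73 − 39.21| = 10.52 km/s.

Δv₁ = 10.5 km/s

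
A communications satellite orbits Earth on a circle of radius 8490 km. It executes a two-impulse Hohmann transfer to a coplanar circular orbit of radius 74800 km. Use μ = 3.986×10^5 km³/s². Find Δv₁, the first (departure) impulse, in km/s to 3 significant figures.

Δv₁ = 2.33 km/s

Semi-major axis of the transfer orbit: a_t = (8490 + 74800)/2 = 41645 km.
On the circular orbit at r = 8490 km, v_c = √(μ/r) = 6.852 km/s.
Vis-viva on the transfer ellipse at r = 8490 km gives v_t = √[μ(2/r − 1/a_t)] = 9.183 km/s.
Δv₁ = |v_t − v_c| = |9.183 − 6.852| = 2.331 km/s.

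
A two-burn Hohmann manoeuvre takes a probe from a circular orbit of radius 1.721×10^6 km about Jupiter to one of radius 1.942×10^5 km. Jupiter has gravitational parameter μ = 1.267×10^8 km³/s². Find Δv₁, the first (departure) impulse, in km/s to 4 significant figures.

The Hohmann ellipse has a_t = (r₁ + r₂)/2 = 9.576×10^5 km.
On the circular orbit at r = 1.721×10^6 km, v_c = √(μ/r) = 8.580 km/s.
Vis-viva on the transfer ellipse at r = 1.721×10^6 km gives v_t = √[μ(2/r − 1/a_t)] = 3.864 km/s.
Δv₁ = |v_t − v_c| = |3.864 − 8.580| = 4.716 km/s.

Δv₁ = 4.716 km/s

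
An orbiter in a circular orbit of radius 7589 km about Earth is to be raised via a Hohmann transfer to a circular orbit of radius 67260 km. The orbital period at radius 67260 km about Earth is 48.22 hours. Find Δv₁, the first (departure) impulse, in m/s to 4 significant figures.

From Kepler's third law T² = 4π²r³/μ at r = 67260 km, T = 48.22 hours = 48.22 × 3600 s = 1.73592×10^5 s: μ = 4π²r³/T² = 3.98631×10^5 km³/s².
The Hohmann ellipse has a_t = (r₁ + r₂)/2 = 37424.5 km.
Circular speed at r = 7589 km: v_c = √(μ/r) = 7.24758 km/s.
Vis-viva on the transfer ellipse at r = 7589 km gives v_t = √[μ(2/r − 1/a_t)] = 9.71614 km/s.
Δv₁ = |v_t − v_c| = |9.71614 − 7.24758| = 2.469 km/s.

Δv₁ = 2469 m/s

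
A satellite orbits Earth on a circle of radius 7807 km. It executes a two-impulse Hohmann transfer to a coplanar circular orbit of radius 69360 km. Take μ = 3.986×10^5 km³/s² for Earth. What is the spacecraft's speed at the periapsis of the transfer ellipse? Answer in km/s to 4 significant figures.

Transfer-ellipse semi-major axis a_t = (r₁ + r₂)/2 = (7807 + 69360)/2 = 38583.5 km.
The periapsis of the transfer ellipse is at r = 7807 km.
From the vis-viva equation, v = √[μ(2/r − 1/a_t)] = 9.580 km/s.

v = 9.580 km/s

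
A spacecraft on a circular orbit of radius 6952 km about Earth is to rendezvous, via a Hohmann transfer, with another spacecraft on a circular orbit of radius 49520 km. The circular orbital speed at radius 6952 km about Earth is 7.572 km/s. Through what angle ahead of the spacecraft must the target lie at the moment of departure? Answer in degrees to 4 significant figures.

φ = 102.5°

From the circular-orbit relation v² = μ/r at r = 6952 km: μ = v²r = (7.572)² × 6952 = 3.98594×10^5 km³/s².
Semi-major axis of the transfer orbit: a_t = (6952 + 49520)/2 = 28236 km.
Transfer time t = π√(a_t³/μ) = 23610 s.
The target's mean motion on its circular orbit is ω₂ = √(μ/r₂³) = 5.729×10^-5 rad/s.
Angle swept by the target during transfer: ω₂·t = 1.3526 rad = 77.50°.
The spacecraft traverses 180° on the transfer ellipse, so the target must lead by 180° − 77.50° = 102.5°.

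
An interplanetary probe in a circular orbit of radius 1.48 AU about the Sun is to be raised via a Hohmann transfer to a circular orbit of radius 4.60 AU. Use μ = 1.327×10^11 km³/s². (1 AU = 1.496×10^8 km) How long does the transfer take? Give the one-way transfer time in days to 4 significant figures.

t = 968.1 days

In km: r₁ = 1.48 × 1.496×10^8 = 2.21408×10^8 km; r₂ = 4.60 × 1.496×10^8 = 6.8816×10^8 km.
Semi-major axis of the transfer orbit: a_t = (2.21408×10^8 + 6.8816×10^8)/2 = 4.54784×10^8 km.
Half the transfer-orbit period gives t = π√(a_t³/μ) = 8.364×10^7 s.
Converting: 8.364×10^7 s ÷ 86400 s/day = 968.1 days.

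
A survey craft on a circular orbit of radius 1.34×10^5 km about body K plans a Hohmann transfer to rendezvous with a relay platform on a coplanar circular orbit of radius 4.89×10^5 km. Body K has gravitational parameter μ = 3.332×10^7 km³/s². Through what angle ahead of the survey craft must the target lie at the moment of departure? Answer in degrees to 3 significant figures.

Semi-major axis of the transfer orbit: a_t = (1.340×10^5 + 4.890×10^5)/2 = 3.115×10^5 km.
The half-period of the transfer ellipse is t = π√(a_t³/μ) = 94620 s.
The target's mean motion on its circular orbit is ω₂ = √(μ/r₂³) = 1.6881×10^-5 rad/s.
Angle swept by the target during transfer: ω₂·t = 1.5973 rad = 91.52°.
Arrival is 180° from departure on the ellipse, so φ = 180° − 91.52° = 88.5°.

φ = 88.5°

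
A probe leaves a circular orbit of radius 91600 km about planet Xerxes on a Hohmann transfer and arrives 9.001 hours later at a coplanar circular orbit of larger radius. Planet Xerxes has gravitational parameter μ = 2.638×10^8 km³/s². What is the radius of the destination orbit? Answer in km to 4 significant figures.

r₂ = 5.162×10^5 km

Transfer time t = 9.001 hours = 32403.6 s, and t = π√(a_t³/μ).
So a_t = (μ t²/π²)^(1/3) = (2.638×10^8 × (32403.6)² / π²)^(1/3) = 3.0389×10^5 km.
Since a_t = (r₁ + r₂)/2, r₂ = 2a_t − r₁ = 2×3.0389×10^5 − 91600 = 5.1618×10^5 km.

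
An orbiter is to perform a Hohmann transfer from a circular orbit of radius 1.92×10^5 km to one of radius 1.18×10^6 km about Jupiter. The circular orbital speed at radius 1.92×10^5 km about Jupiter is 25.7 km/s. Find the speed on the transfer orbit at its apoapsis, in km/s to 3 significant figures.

v = 5.48 km/s

From the circular-orbit relation v² = μ/r at r = 1.92×10^5 km: μ = v²r = (25.7)² × 1.92×10^5 = 1.26814×10^8 km³/s².
Transfer-ellipse semi-major axis a_t = (r₁ + r₂)/2 = (1.920×10^5 + 1.180×10^6)/2 = 6.860×10^5 km.
At apoapsis, r = 1.180×10^6 km.
From the vis-viva equation, v = √[μ(2/r − 1/a_t)] = 5.484 km/s.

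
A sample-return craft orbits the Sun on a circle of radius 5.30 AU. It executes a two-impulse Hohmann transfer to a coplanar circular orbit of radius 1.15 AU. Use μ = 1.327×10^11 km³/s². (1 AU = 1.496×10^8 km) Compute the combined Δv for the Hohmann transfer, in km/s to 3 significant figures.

Δv = 13.0 km/s

In km: r₁ = 5.30 × 1.496×10^8 = 7.9288×10^8 km; r₂ = 1.15 × 1.496×10^8 = 1.7204×10^8 km.
Semi-major axis of the transfer orbit: a_t = (7.9288×10^8 + 1.7204×10^8)/2 = 4.8246×10^8 km.
Circular speed at r₁: v₁ = √(μ/r₁) = √(1.327×10^11/7.9288×10^8) = 12.937 km/s.
Transfer-orbit speed at r₁ (v² = μ(2/r − 1/a)): v_a = √[μ(2/r₁ − 1/a_t)] = 7.7253 km/s.
First burn Δv₁ = |v_a − v₁| = 5.212 km/s.
Circular speed at r₂: v₂ = √(μ/r₂) = 27.773 km/s.
Transfer-orbit speed at r₂: v_p = √[μ(2/r₂ − 1/a_t)] = 35.604 km/s.
Second burn Δv₂ = |v₂ − v_p| = 7.831 km/s.
Total Δv = Δv₁ + Δv₂ = 13.04 km/s.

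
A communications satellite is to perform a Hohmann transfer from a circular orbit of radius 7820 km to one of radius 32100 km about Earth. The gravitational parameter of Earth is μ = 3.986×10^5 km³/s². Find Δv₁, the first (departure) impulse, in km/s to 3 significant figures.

Δv₁ = 1.91 km/s

Semi-major axis of the transfer orbit: a_t = (7820 + 32100)/2 = 19960 km.
Circular speed at r = 7820 km: v_c = √(μ/r) = 7.1395 km/s.
Vis-viva on the transfer ellipse at r = 7820 km gives v_t = √[μ(2/r − 1/a_t)] = 9.0539 km/s.
Δv₁ = |v_t − v_c| = |9.0539 − 7.1395| = 1.914 km/s.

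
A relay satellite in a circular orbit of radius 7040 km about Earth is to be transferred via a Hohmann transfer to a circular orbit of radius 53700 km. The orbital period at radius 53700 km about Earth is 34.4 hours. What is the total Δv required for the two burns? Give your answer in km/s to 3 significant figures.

From Kepler's third law T² = 4π²r³/μ at r = 53700 km, T = 34.4 hours = 34.4 × 3600 s = 1.2384×10^5 s: μ = 4π²r³/T² = 3.98621×10^5 km³/s².
Transfer-ellipse semi-major axis a_t = (r₁ + r₂)/2 = (7040 + 53700)/2 = 30370 km.
Circular speed at r₁: v₁ = √(μ/r₁) = √(3.98621×10^5/7040) = 7.5248 km/s.
Transfer-orbit speed at r₁ (vis-viva equation): v_p = √[μ(2/r₁ − 1/a_t)] = 10.006 km/s.
First burn Δv₁ = |v_p − v₁| = 2.481 km/s.
At r₂, v₂ = √(μ/r₂) = 2.725 km/s.
Transfer-orbit speed at r₂: v_a = √[μ(2/r₂ − 1/a_t)] = 1.312 km/s.
Second burn Δv₂ = |v₂ − v_a| = 1.413 km/s.
Total Δv = Δv₁ + Δv₂ = 3.894 km/s.

Δv = 3.89 km/s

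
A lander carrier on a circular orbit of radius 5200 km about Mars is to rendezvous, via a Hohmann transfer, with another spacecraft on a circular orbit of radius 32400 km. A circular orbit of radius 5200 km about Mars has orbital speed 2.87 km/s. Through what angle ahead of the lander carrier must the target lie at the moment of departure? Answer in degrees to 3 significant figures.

From the circular-orbit relation v² = μ/r at r = 5200 km: μ = v²r = (2.87)² × 5200 = 42831.9 km³/s².
Semi-major axis of the transfer orbit: a_t = (5200 + 32400)/2 = 18800 km.
The half-period of the transfer ellipse is t = π√(a_t³/μ) = 39129 s.
The target's mean motion on its circular orbit is ω₂ = √(μ/r₂³) = 3.5487×10^-5 rad/s.
Angle swept by the target during transfer: ω₂·t = 1.3886 rad = 79.56°.
The lander carrier traverses 180° on the transfer ellipse, so the target must lead by 180° − 79.56° = 100°.

φ = 100°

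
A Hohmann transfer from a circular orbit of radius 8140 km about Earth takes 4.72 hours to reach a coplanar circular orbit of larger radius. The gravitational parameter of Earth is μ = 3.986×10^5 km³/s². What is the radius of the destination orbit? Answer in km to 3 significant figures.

r₂ = 37200 km

Transfer time t = 4.72 hours = 16992 s, and t = π√(a_t³/μ).
So a_t = (μ t²/π²)^(1/3) = (3.986×10^5 × (16992)² / π²)^(1/3) = 22676 km.
Since a_t = (r₁ + r₂)/2, r₂ = 2a_t − r₁ = 2×22676 − 8140 = 37212 km.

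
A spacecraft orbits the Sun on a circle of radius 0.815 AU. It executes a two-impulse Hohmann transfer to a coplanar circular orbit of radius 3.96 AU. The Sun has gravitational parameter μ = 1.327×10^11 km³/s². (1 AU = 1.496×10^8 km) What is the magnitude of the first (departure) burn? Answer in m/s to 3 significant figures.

Δv₁ = 9500 m/s

In km: r₁ = 0.815 × 1.496×10^8 = 1.21924×10^8 km; r₂ = 3.96 × 1.496×10^8 = 5.92416×10^8 km.
The Hohmann ellipse has a_t = (r₁ + r₂)/2 = 3.5717×10^8 km.
On the circular orbit at r = 1.21924×10^8 km, v_c = √(μ/r) = 32.991 km/s.
Transfer-orbit speed at the same r (vis-viva, a = a_t): v_t = √[μ(2/r − 1/a_t)] = 42.488 km/s.
Δv₁ = |v_t − v_c| = |42.488 − 32.991| = 9.497 km/s.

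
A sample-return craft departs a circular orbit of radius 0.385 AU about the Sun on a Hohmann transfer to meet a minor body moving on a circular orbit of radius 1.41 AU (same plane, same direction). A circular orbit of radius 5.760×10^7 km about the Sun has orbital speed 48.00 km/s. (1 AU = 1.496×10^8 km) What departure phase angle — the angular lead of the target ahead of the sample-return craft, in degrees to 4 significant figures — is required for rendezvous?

φ = 88.59°

From the circular-orbit relation v² = μ/r at r = 5.760×10^7 km: μ = v²r = (48.00)² × 5.760×10^7 = 1.32710×10^11 km³/s².
In km: r₁ = 0.385 × 1.496×10^8 = 5.7596×10^7 km; r₂ = 1.41 × 1.496×10^8 = 2.10936×10^8 km.
Transfer-ellipse semi-major axis a_t = (r₁ + r₂)/2 = (5.7596×10^7 + 2.10936×10^8)/2 = 1.34266×10^8 km.
The half-period of the transfer ellipse is t = π√(a_t³/μ) = 1.3417×10^7 s.
Target angular speed ω₂ = √(μ/r₂³) = 1.1891×10^-7 rad/s.
Angle swept by the target during transfer: ω₂·t = 1.5954 rad = 91.41°.
The sample-return craft traverses 180° on the transfer ellipse, so the target must lead by 180° − 91.41° = 88.59°.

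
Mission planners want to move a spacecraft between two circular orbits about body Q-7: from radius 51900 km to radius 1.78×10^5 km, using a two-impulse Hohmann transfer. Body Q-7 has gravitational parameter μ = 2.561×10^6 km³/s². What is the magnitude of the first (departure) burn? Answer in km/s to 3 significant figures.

Δv₁ = 1.72 km/s

Transfer-ellipse semi-major axis a_t = (r₁ + r₂)/2 = (51900 + 1.780×10^5)/2 = 1.1495×10^5 km.
Circular speed at r = 51900 km: v_c = √(μ/r) = 7.0246 km/s.
Vis-viva on the transfer ellipse at r = 51900 km gives v_t = √[μ(2/r − 1/a_t)] = 8.7413 km/s.
Δv₁ = |v_t − v_c| = |8.7413 − 7.0246| = 1.717 km/s.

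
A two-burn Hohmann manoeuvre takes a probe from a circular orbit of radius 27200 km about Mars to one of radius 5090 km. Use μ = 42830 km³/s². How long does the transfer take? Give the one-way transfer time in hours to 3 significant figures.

Transfer-ellipse semi-major axis a_t = (r₁ + r₂)/2 = (27200 + 5090)/2 = 16145 km.
Transfer time t = π√(a_t³/μ) = π√((16145)³ / 42830) = 31140 s.
Converting: 31140 s ÷ 3600 s/hour = 8.65 hours.

t = 8.65 hours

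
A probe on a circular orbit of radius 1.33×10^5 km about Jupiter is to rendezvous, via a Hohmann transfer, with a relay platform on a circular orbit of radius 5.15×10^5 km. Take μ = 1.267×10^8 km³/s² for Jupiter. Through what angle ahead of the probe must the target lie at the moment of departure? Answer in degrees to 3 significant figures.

Transfer-ellipse semi-major axis a_t = (r₁ + r₂)/2 = (1.330×10^5 + 5.150×10^5)/2 = 3.240×10^5 km.
The half-period of the transfer ellipse is t = π√(a_t³/μ) = 51473 s.
The target's mean motion on its circular orbit is ω₂ = √(μ/r₂³) = 3.0456×10^-5 rad/s.
Angle swept by the target during transfer: ω₂·t = 1.5677 rad = 89.82°.
Arrival is 180° from departure on the ellipse, so φ = 180° − 89.82° = 90.2°.

φ = 90.2°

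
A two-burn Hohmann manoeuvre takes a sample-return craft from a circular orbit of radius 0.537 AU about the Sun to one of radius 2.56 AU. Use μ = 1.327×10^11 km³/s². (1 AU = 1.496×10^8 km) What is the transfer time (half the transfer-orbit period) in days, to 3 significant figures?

In km: r₁ = 0.537 × 1.496×10^8 = 8.03352×10^7 km; r₂ = 2.56 × 1.496×10^8 = 3.82976×10^8 km.
Transfer-ellipse semi-major axis a_t = (r₁ + r₂)/2 = (8.03352×10^7 + 3.82976×10^8)/2 = 2.316556×10^8 km.
Half the transfer-orbit period gives t = π√(a_t³/μ) = 3.041×10^7 s.
Converting: 3.041×10^7 s ÷ 86400 s/day = 352 days.

t = 352 days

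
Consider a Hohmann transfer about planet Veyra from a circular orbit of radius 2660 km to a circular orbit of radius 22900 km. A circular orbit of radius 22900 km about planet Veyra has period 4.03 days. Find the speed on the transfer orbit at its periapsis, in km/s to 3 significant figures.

From Kepler's third law T² = 4π²r³/μ at r = 22900 km, T = 4.03 days = 4.03 × 86400 s = 3.48192×10^5 s: μ = 4π²r³/T² = 3910.47 km³/s².
Semi-major axis of the transfer orbit: a_t = (2660 + 22900)/2 = 12780 km.
The periapsis of the transfer ellipse is at r = 2660 km.
From the vis-viva equation, v = √[μ(2/r − 1/a_t)] = 1.623 km/s.

v = 1.62 km/s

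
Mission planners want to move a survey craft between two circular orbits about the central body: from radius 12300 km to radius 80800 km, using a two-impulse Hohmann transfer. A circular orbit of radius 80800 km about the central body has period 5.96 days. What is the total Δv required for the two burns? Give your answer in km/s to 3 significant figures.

From Kepler's third law T² = 4π²r³/μ at r = 80800 km, T = 5.96 days = 5.96 × 86400 s = 5.14944×10^5 s: μ = 4π²r³/T² = 78536.9 km³/s².
The Hohmann ellipse has a_t = (r₁ + r₂)/2 = 46550 km.
At r₁ the circular-orbit speed is v₁ = √(μ/r₁) = 2.5269 km/s.
Transfer-orbit speed at r₁ (vis-viva): v_p = √[μ(2/r₁ − 1/a_t)] = 3.3291 km/s.
First burn Δv₁ = |v_p − v₁| = 0.8022 km/s.
At r₂, v₂ = √(μ/r₂) = 0.9859 km/s.
Transfer-orbit speed at r₂: v_a = √[μ(2/r₂ − 1/a_t)] = 0.5068 km/s.
Second burn Δv₂ = |v₂ − v_a| = 0.4791 km/s.
Total Δv = Δv₁ + Δv₂ = 1.281 km/s.

Δv = 1.28 km/s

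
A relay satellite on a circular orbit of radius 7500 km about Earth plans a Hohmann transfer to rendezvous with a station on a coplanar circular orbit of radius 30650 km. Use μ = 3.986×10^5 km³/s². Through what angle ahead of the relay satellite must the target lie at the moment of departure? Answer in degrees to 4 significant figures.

Semi-major axis of the transfer orbit: a_t = (7500 + 30650)/2 = 19075 km.
The half-period of the transfer ellipse is t = π√(a_t³/μ) = 13109 s.
Target angular speed ω₂ = √(μ/r₂³) = 1.1766×10^-4 rad/s.
Angle swept by the target during transfer: ω₂·t = 1.5424 rad = 88.37°.
The relay satellite traverses 180° on the transfer ellipse, so the target must lead by 180° − 88.37° = 91.63°.

φ = 91.63°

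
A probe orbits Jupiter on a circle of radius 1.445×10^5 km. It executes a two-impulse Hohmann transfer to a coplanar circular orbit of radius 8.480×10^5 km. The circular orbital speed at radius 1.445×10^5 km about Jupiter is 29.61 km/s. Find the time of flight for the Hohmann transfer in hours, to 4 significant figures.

From the circular-orbit relation v² = μ/r at r = 1.445×10^5 km: μ = v²r = (29.61)² × 1.445×10^5 = 1.26691×10^8 km³/s².
Semi-major axis of the transfer orbit: a_t = (1.445×10^5 + 8.480×10^5)/2 = 4.9625×10^5 km.
By Kepler's third law the transfer-orbit period is T = 2π√(a_t³/μ), so t = T/2 = 97570 s.
Converting: 97570 s ÷ 3600 s/hour = 27.10 hours.

t = 27.10 hours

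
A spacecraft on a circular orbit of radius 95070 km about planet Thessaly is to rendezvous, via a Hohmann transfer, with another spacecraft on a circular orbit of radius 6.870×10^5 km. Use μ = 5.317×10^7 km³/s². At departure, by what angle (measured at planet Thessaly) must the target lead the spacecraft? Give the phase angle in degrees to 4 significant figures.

Transfer-ellipse semi-major axis a_t = (r₁ + r₂)/2 = (95070 + 6.870×10^5)/2 = 3.91035×10^5 km.
The half-period of the transfer ellipse is t = π√(a_t³/μ) = 1.0535×10^5 s.
Target angular speed ω₂ = √(μ/r₂³) = 1.2806×10^-5 rad/s.
Angle swept by the target during transfer: ω₂·t = 1.3491 rad = 77.30°.
Arrival is 180° from departure on the ellipse, so φ = 180° − 77.30° = 102.7°.

φ = 102.7°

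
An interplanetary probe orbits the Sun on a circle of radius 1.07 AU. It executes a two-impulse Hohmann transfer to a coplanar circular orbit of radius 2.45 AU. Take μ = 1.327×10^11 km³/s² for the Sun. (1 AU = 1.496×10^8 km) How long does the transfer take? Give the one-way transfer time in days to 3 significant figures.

In km: r₁ = 1.07 × 1.496×10^8 = 1.60072×10^8 km; r₂ = 2.45 × 1.496×10^8 = 3.6652×10^8 km.
The Hohmann ellipse has a_t = (r₁ + r₂)/2 = 2.63296×10^8 km.
Transfer time t = π√(a_t³/μ) = π√((2.63296×10^8)³ / 1.327×10^11) = 3.6845×10^7 s.
Converting: 3.6845×10^7 s ÷ 86400 s/day = 426 days.

t = 426 days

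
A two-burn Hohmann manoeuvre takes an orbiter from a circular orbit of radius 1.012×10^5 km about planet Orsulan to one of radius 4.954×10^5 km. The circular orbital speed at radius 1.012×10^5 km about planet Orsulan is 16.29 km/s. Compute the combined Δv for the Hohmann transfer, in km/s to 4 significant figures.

From the circular-orbit relation v² = μ/r at r = 1.012×10^5 km: μ = v²r = (16.29)² × 1.012×10^5 = 2.68548×10^7 km³/s².
Transfer-ellipse semi-major axis a_t = (r₁ + r₂)/2 = (1.012×10^5 + 4.954×10^5)/2 = 2.983×10^5 km.
Circular speed at r₁: v₁ = √(μ/r₁) = √(2.68548×10^7/1.012×10^5) = 16.290 km/s.
On the transfer ellipse at r₁, v² = μ(2/r − 1/a) gives v_p = √[μ(2/r₁ − 1/a_t)] = 20.993 km/s.
First burn Δv₁ = |v_p − v₁| = 4.703 km/s.
At r₂, v₂ = √(μ/r₂) = 7.3626 km/s.
Transfer-orbit speed at r₂: v_a = √[μ(2/r₂ − 1/a_t)] = 4.2884 km/s.
Second burn Δv₂ = |v₂ − v_a| = 3.074 km/s.
Total Δv = Δv₁ + Δv₂ = 7.777 km/s.

Δv = 7.777 km/s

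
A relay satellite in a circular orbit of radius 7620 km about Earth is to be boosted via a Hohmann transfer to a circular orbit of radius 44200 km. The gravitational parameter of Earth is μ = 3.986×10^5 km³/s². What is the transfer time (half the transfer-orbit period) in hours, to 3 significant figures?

t = 5.76 hours

Semi-major axis of the transfer orbit: a_t = (7620 + 44200)/2 = 25910 km.
Half the transfer-orbit period gives t = π√(a_t³/μ) = 20750 s.
Converting: 20750 s ÷ 3600 s/hour = 5.76 hours.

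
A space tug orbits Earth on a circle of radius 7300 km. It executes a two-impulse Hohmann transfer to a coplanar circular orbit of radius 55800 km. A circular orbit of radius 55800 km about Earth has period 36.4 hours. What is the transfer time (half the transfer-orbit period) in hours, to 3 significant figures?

From Kepler's third law T² = 4π²r³/μ at r = 55800 km, T = 36.4 hours = 36.4 × 3600 s = 1.3104×10^5 s: μ = 4π²r³/T² = 3.99443×10^5 km³/s².
The Hohmann ellipse has a_t = (r₁ + r₂)/2 = 31550 km.
By Kepler's third law the transfer-orbit period is T = 2π√(a_t³/μ), so t = T/2 = 27860 s.
Converting: 27860 s ÷ 3600 s/hour = 7.74 hours.

t = 7.74 hours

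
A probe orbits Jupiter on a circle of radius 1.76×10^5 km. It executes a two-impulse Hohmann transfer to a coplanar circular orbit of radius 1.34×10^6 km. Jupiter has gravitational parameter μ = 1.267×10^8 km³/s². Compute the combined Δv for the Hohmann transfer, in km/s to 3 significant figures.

The Hohmann ellipse has a_t = (r₁ + r₂)/2 = 7.580×10^5 km.
Circular speed at r₁: v₁ = √(μ/r₁) = √(1.267×10^8/1.760×10^5) = 26.831 km/s.
On the transfer ellipse at r₁, vis-viva equation gives v_p = √[μ(2/r₁ − 1/a_t)] = 35.674 km/s.
First burn Δv₁ = |v_p − v₁| = 8.843 km/s.
Circular speed at r₂: v₂ = √(μ/r₂) = 9.724 km/s.
Transfer-orbit speed at r₂: v_a = √[μ(2/r₂ − 1/a_t)] = 4.686 km/s.
Second burn Δv₂ = |v₂ − v_a| = 5.038 km/s.
Total Δv = Δv₁ + Δv₂ = 13.88 km/s.

Δv = 13.9 km/s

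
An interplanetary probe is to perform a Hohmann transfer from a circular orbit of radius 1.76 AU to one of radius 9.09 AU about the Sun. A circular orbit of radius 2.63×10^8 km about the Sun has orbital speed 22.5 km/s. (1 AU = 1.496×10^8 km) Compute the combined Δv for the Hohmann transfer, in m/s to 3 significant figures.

Δv = 10900 m/s

From the circular-orbit relation v² = μ/r at r = 2.63×10^8 km: μ = v²r = (22.5)² × 2.63×10^8 = 1.33144×10^11 km³/s².
In km: r₁ = 1.76 × 1.496×10^8 = 2.63296×10^8 km; r₂ = 9.09 × 1.496×10^8 = 1.359864×10^9 km.
The Hohmann ellipse has a_t = (r₁ + r₂)/2 = 8.1158×10^8 km.
At r₁ the circular-orbit speed is v₁ = √(μ/r₁) = 22.4873 km/s.
On the transfer ellipse at r₁, v² = μ(2/r − 1/a) gives v_p = √[μ(2/r₁ − 1/a_t)] = 29.1085 km/s.
First burn Δv₁ = |v_p − v₁| = 6.621 km/s.
Circular speed at r₂: v₂ = √(μ/r₂) = 9.895 km/s.
Transfer-orbit speed at r₂: v_a = √[μ(2/r₂ − 1/a_t)] = 5.636 km/s.
Second burn Δv₂ = |v₂ − v_a| = 4.259 km/s.
Total Δv = Δv₁ + Δv₂ = 10.88 km/s.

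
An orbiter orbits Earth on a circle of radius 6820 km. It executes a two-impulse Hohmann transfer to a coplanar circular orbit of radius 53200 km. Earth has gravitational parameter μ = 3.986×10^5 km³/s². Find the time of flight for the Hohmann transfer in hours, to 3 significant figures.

t = 7.19 hours

The Hohmann ellipse has a_t = (r₁ + r₂)/2 = 30010 km.
By Kepler's third law the transfer-orbit period is T = 2π√(a_t³/μ), so t = T/2 = 25870 s.
Converting: 25870 s ÷ 3600 s/hour = 7.19 hours.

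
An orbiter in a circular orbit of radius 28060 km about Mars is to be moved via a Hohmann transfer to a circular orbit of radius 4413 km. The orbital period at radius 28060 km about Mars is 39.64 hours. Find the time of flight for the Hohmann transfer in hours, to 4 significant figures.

t = 8.724 hours

From Kepler's third law T² = 4π²r³/μ at r = 28060 km, T = 39.64 hours = 39.64 × 3600 s = 1.42704×10^5 s: μ = 4π²r³/T² = 42830.2 km³/s².
Semi-major axis of the transfer orbit: a_t = (28060 + 4413)/2 = 16236.5 km.
By Kepler's third law the transfer-orbit period is T = 2π√(a_t³/μ), so t = T/2 = 31406 s.
Converting: 31406 s ÷ 3600 s/hour = 8.724 hours.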